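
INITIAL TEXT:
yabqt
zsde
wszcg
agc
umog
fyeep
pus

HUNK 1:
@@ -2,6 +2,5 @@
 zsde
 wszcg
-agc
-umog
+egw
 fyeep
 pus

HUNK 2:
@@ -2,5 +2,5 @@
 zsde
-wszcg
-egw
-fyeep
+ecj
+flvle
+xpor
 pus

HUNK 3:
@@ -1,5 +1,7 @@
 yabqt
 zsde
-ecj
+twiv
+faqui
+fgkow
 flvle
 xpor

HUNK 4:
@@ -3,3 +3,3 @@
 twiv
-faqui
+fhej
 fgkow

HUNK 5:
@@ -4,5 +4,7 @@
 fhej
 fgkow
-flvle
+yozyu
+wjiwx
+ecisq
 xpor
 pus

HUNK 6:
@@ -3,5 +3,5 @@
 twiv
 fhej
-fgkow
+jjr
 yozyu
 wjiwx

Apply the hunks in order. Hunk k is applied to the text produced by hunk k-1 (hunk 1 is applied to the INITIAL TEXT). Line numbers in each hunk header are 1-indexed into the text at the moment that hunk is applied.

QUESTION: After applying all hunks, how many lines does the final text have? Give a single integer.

Hunk 1: at line 2 remove [agc,umog] add [egw] -> 6 lines: yabqt zsde wszcg egw fyeep pus
Hunk 2: at line 2 remove [wszcg,egw,fyeep] add [ecj,flvle,xpor] -> 6 lines: yabqt zsde ecj flvle xpor pus
Hunk 3: at line 1 remove [ecj] add [twiv,faqui,fgkow] -> 8 lines: yabqt zsde twiv faqui fgkow flvle xpor pus
Hunk 4: at line 3 remove [faqui] add [fhej] -> 8 lines: yabqt zsde twiv fhej fgkow flvle xpor pus
Hunk 5: at line 4 remove [flvle] add [yozyu,wjiwx,ecisq] -> 10 lines: yabqt zsde twiv fhej fgkow yozyu wjiwx ecisq xpor pus
Hunk 6: at line 3 remove [fgkow] add [jjr] -> 10 lines: yabqt zsde twiv fhej jjr yozyu wjiwx ecisq xpor pus
Final line count: 10

Answer: 10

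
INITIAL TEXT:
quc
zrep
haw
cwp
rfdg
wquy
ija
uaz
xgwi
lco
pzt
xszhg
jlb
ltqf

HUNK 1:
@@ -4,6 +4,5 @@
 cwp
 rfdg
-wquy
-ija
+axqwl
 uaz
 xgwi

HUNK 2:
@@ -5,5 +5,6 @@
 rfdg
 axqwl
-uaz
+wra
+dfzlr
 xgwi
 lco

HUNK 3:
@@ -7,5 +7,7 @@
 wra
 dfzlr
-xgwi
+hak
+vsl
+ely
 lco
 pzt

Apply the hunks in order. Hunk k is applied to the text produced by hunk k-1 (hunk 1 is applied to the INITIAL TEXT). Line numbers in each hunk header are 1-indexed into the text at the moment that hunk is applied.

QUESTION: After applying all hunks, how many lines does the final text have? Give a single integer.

Answer: 16

Derivation:
Hunk 1: at line 4 remove [wquy,ija] add [axqwl] -> 13 lines: quc zrep haw cwp rfdg axqwl uaz xgwi lco pzt xszhg jlb ltqf
Hunk 2: at line 5 remove [uaz] add [wra,dfzlr] -> 14 lines: quc zrep haw cwp rfdg axqwl wra dfzlr xgwi lco pzt xszhg jlb ltqf
Hunk 3: at line 7 remove [xgwi] add [hak,vsl,ely] -> 16 lines: quc zrep haw cwp rfdg axqwl wra dfzlr hak vsl ely lco pzt xszhg jlb ltqf
Final line count: 16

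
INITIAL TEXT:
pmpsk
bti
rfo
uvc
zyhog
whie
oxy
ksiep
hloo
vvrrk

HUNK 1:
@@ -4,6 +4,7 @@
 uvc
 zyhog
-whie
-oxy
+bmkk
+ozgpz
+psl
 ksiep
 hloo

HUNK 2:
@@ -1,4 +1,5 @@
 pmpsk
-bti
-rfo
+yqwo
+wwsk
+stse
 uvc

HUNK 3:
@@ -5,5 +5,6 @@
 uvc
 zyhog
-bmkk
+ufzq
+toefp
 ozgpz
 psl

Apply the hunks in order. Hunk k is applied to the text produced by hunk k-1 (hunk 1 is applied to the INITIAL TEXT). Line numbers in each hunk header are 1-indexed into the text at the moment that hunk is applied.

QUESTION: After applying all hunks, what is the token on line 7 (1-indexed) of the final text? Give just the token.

Hunk 1: at line 4 remove [whie,oxy] add [bmkk,ozgpz,psl] -> 11 lines: pmpsk bti rfo uvc zyhog bmkk ozgpz psl ksiep hloo vvrrk
Hunk 2: at line 1 remove [bti,rfo] add [yqwo,wwsk,stse] -> 12 lines: pmpsk yqwo wwsk stse uvc zyhog bmkk ozgpz psl ksiep hloo vvrrk
Hunk 3: at line 5 remove [bmkk] add [ufzq,toefp] -> 13 lines: pmpsk yqwo wwsk stse uvc zyhog ufzq toefp ozgpz psl ksiep hloo vvrrk
Final line 7: ufzq

Answer: ufzq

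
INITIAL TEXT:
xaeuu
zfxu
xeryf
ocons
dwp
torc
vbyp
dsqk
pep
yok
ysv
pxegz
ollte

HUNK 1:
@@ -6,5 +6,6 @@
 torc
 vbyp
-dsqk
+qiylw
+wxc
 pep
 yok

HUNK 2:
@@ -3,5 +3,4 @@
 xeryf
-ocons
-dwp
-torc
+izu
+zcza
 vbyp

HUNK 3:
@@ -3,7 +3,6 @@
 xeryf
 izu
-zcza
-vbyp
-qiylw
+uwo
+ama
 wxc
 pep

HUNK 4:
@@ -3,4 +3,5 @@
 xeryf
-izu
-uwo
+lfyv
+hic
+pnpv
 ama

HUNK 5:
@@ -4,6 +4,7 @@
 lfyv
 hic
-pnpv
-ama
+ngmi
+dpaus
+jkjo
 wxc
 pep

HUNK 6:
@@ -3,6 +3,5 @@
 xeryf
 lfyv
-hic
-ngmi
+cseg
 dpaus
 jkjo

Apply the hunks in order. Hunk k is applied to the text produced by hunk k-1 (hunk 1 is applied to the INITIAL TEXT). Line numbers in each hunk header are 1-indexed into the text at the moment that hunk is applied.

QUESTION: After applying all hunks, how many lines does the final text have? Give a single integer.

Answer: 13

Derivation:
Hunk 1: at line 6 remove [dsqk] add [qiylw,wxc] -> 14 lines: xaeuu zfxu xeryf ocons dwp torc vbyp qiylw wxc pep yok ysv pxegz ollte
Hunk 2: at line 3 remove [ocons,dwp,torc] add [izu,zcza] -> 13 lines: xaeuu zfxu xeryf izu zcza vbyp qiylw wxc pep yok ysv pxegz ollte
Hunk 3: at line 3 remove [zcza,vbyp,qiylw] add [uwo,ama] -> 12 lines: xaeuu zfxu xeryf izu uwo ama wxc pep yok ysv pxegz ollte
Hunk 4: at line 3 remove [izu,uwo] add [lfyv,hic,pnpv] -> 13 lines: xaeuu zfxu xeryf lfyv hic pnpv ama wxc pep yok ysv pxegz ollte
Hunk 5: at line 4 remove [pnpv,ama] add [ngmi,dpaus,jkjo] -> 14 lines: xaeuu zfxu xeryf lfyv hic ngmi dpaus jkjo wxc pep yok ysv pxegz ollte
Hunk 6: at line 3 remove [hic,ngmi] add [cseg] -> 13 lines: xaeuu zfxu xeryf lfyv cseg dpaus jkjo wxc pep yok ysv pxegz ollte
Final line count: 13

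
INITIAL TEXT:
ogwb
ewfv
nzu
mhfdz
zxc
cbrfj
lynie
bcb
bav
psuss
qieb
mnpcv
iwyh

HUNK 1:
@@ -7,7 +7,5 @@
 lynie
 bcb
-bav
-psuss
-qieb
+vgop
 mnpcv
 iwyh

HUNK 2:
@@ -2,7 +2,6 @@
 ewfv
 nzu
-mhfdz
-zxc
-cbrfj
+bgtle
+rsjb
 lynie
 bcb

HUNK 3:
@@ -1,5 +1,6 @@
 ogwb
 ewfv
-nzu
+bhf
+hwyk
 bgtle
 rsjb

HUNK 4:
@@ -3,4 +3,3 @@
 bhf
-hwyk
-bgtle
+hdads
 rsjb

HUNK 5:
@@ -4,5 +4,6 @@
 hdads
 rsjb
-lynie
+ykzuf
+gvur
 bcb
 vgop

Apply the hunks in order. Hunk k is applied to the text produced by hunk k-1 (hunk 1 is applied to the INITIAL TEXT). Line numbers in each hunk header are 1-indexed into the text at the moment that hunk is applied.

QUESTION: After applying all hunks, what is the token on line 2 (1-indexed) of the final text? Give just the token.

Hunk 1: at line 7 remove [bav,psuss,qieb] add [vgop] -> 11 lines: ogwb ewfv nzu mhfdz zxc cbrfj lynie bcb vgop mnpcv iwyh
Hunk 2: at line 2 remove [mhfdz,zxc,cbrfj] add [bgtle,rsjb] -> 10 lines: ogwb ewfv nzu bgtle rsjb lynie bcb vgop mnpcv iwyh
Hunk 3: at line 1 remove [nzu] add [bhf,hwyk] -> 11 lines: ogwb ewfv bhf hwyk bgtle rsjb lynie bcb vgop mnpcv iwyh
Hunk 4: at line 3 remove [hwyk,bgtle] add [hdads] -> 10 lines: ogwb ewfv bhf hdads rsjb lynie bcb vgop mnpcv iwyh
Hunk 5: at line 4 remove [lynie] add [ykzuf,gvur] -> 11 lines: ogwb ewfv bhf hdads rsjb ykzuf gvur bcb vgop mnpcv iwyh
Final line 2: ewfv

Answer: ewfv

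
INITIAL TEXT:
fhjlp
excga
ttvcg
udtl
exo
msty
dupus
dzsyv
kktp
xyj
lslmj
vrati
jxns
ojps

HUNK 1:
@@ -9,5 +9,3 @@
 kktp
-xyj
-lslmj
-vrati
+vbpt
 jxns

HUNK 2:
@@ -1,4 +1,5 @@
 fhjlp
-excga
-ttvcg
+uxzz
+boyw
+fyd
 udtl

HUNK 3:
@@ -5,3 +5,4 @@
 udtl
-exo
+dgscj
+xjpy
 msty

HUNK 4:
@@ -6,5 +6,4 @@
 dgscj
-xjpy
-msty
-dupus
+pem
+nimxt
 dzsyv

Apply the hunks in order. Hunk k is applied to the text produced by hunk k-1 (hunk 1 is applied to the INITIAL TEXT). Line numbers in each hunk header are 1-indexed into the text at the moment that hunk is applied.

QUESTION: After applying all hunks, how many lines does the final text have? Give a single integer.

Answer: 13

Derivation:
Hunk 1: at line 9 remove [xyj,lslmj,vrati] add [vbpt] -> 12 lines: fhjlp excga ttvcg udtl exo msty dupus dzsyv kktp vbpt jxns ojps
Hunk 2: at line 1 remove [excga,ttvcg] add [uxzz,boyw,fyd] -> 13 lines: fhjlp uxzz boyw fyd udtl exo msty dupus dzsyv kktp vbpt jxns ojps
Hunk 3: at line 5 remove [exo] add [dgscj,xjpy] -> 14 lines: fhjlp uxzz boyw fyd udtl dgscj xjpy msty dupus dzsyv kktp vbpt jxns ojps
Hunk 4: at line 6 remove [xjpy,msty,dupus] add [pem,nimxt] -> 13 lines: fhjlp uxzz boyw fyd udtl dgscj pem nimxt dzsyv kktp vbpt jxns ojps
Final line count: 13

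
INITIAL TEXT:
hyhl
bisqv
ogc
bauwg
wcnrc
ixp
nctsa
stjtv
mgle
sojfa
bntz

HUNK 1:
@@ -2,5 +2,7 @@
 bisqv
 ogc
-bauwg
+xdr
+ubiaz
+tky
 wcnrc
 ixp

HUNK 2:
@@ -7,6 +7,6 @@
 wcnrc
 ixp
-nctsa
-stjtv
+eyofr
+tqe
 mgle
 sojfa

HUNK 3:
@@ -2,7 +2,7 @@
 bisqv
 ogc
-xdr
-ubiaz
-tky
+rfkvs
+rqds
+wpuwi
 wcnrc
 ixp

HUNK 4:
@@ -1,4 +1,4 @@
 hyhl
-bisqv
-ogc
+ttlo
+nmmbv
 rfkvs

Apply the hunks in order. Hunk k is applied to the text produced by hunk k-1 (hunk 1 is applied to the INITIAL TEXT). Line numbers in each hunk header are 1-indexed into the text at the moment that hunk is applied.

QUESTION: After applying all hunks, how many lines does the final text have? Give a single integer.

Hunk 1: at line 2 remove [bauwg] add [xdr,ubiaz,tky] -> 13 lines: hyhl bisqv ogc xdr ubiaz tky wcnrc ixp nctsa stjtv mgle sojfa bntz
Hunk 2: at line 7 remove [nctsa,stjtv] add [eyofr,tqe] -> 13 lines: hyhl bisqv ogc xdr ubiaz tky wcnrc ixp eyofr tqe mgle sojfa bntz
Hunk 3: at line 2 remove [xdr,ubiaz,tky] add [rfkvs,rqds,wpuwi] -> 13 lines: hyhl bisqv ogc rfkvs rqds wpuwi wcnrc ixp eyofr tqe mgle sojfa bntz
Hunk 4: at line 1 remove [bisqv,ogc] add [ttlo,nmmbv] -> 13 lines: hyhl ttlo nmmbv rfkvs rqds wpuwi wcnrc ixp eyofr tqe mgle sojfa bntz
Final line count: 13

Answer: 13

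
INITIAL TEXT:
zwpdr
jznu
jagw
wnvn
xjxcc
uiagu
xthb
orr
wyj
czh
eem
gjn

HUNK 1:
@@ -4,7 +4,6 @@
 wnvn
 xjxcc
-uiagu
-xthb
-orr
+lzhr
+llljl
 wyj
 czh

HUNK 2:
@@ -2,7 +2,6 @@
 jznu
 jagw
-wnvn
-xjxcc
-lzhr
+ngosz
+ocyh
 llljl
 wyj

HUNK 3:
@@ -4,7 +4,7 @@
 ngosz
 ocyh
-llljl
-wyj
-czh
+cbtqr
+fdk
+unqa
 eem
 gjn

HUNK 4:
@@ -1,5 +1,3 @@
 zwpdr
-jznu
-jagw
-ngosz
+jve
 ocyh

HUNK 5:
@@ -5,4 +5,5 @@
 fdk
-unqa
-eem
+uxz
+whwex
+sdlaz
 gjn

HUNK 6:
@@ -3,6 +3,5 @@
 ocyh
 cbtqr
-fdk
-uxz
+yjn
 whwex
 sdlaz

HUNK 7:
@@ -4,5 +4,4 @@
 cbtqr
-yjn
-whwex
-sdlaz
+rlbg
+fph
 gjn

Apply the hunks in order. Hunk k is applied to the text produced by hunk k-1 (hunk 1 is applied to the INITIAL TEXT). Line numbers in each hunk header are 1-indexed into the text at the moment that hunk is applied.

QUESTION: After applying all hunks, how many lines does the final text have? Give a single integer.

Hunk 1: at line 4 remove [uiagu,xthb,orr] add [lzhr,llljl] -> 11 lines: zwpdr jznu jagw wnvn xjxcc lzhr llljl wyj czh eem gjn
Hunk 2: at line 2 remove [wnvn,xjxcc,lzhr] add [ngosz,ocyh] -> 10 lines: zwpdr jznu jagw ngosz ocyh llljl wyj czh eem gjn
Hunk 3: at line 4 remove [llljl,wyj,czh] add [cbtqr,fdk,unqa] -> 10 lines: zwpdr jznu jagw ngosz ocyh cbtqr fdk unqa eem gjn
Hunk 4: at line 1 remove [jznu,jagw,ngosz] add [jve] -> 8 lines: zwpdr jve ocyh cbtqr fdk unqa eem gjn
Hunk 5: at line 5 remove [unqa,eem] add [uxz,whwex,sdlaz] -> 9 lines: zwpdr jve ocyh cbtqr fdk uxz whwex sdlaz gjn
Hunk 6: at line 3 remove [fdk,uxz] add [yjn] -> 8 lines: zwpdr jve ocyh cbtqr yjn whwex sdlaz gjn
Hunk 7: at line 4 remove [yjn,whwex,sdlaz] add [rlbg,fph] -> 7 lines: zwpdr jve ocyh cbtqr rlbg fph gjn
Final line count: 7

Answer: 7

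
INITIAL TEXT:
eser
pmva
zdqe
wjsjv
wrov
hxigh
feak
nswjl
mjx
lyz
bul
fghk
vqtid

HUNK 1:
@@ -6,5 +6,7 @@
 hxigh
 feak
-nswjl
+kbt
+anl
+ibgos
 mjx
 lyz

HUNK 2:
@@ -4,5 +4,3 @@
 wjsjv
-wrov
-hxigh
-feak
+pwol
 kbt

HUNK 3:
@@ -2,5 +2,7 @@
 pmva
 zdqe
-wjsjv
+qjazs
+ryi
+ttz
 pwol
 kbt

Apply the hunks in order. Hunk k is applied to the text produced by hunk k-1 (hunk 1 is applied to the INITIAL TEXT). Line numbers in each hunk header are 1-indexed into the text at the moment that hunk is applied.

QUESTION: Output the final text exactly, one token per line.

Hunk 1: at line 6 remove [nswjl] add [kbt,anl,ibgos] -> 15 lines: eser pmva zdqe wjsjv wrov hxigh feak kbt anl ibgos mjx lyz bul fghk vqtid
Hunk 2: at line 4 remove [wrov,hxigh,feak] add [pwol] -> 13 lines: eser pmva zdqe wjsjv pwol kbt anl ibgos mjx lyz bul fghk vqtid
Hunk 3: at line 2 remove [wjsjv] add [qjazs,ryi,ttz] -> 15 lines: eser pmva zdqe qjazs ryi ttz pwol kbt anl ibgos mjx lyz bul fghk vqtid

Answer: eser
pmva
zdqe
qjazs
ryi
ttz
pwol
kbt
anl
ibgos
mjx
lyz
bul
fghk
vqtid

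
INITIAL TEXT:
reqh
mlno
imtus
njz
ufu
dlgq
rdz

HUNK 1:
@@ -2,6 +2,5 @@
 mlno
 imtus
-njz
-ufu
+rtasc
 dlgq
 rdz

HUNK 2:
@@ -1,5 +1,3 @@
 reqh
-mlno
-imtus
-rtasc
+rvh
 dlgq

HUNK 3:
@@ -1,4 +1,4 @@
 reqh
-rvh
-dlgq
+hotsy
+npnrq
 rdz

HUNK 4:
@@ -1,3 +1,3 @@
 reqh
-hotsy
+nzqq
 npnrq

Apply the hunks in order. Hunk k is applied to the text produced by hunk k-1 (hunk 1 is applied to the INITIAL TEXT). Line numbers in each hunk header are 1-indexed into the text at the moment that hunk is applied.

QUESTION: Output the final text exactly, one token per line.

Hunk 1: at line 2 remove [njz,ufu] add [rtasc] -> 6 lines: reqh mlno imtus rtasc dlgq rdz
Hunk 2: at line 1 remove [mlno,imtus,rtasc] add [rvh] -> 4 lines: reqh rvh dlgq rdz
Hunk 3: at line 1 remove [rvh,dlgq] add [hotsy,npnrq] -> 4 lines: reqh hotsy npnrq rdz
Hunk 4: at line 1 remove [hotsy] add [nzqq] -> 4 lines: reqh nzqq npnrq rdz

Answer: reqh
nzqq
npnrq
rdz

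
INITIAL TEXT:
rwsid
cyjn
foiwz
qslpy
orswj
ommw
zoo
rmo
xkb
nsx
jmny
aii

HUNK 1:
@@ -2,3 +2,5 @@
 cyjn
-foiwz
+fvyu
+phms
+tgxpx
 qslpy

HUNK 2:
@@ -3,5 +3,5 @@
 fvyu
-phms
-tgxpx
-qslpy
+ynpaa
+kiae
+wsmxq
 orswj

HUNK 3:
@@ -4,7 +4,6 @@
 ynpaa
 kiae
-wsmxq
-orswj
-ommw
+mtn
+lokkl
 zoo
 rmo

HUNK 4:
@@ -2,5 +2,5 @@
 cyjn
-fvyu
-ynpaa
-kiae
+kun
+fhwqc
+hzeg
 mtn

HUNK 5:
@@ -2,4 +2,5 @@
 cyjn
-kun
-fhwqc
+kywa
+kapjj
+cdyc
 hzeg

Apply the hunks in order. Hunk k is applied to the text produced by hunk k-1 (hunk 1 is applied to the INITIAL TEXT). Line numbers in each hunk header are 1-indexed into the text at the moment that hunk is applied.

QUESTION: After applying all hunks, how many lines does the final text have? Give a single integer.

Answer: 14

Derivation:
Hunk 1: at line 2 remove [foiwz] add [fvyu,phms,tgxpx] -> 14 lines: rwsid cyjn fvyu phms tgxpx qslpy orswj ommw zoo rmo xkb nsx jmny aii
Hunk 2: at line 3 remove [phms,tgxpx,qslpy] add [ynpaa,kiae,wsmxq] -> 14 lines: rwsid cyjn fvyu ynpaa kiae wsmxq orswj ommw zoo rmo xkb nsx jmny aii
Hunk 3: at line 4 remove [wsmxq,orswj,ommw] add [mtn,lokkl] -> 13 lines: rwsid cyjn fvyu ynpaa kiae mtn lokkl zoo rmo xkb nsx jmny aii
Hunk 4: at line 2 remove [fvyu,ynpaa,kiae] add [kun,fhwqc,hzeg] -> 13 lines: rwsid cyjn kun fhwqc hzeg mtn lokkl zoo rmo xkb nsx jmny aii
Hunk 5: at line 2 remove [kun,fhwqc] add [kywa,kapjj,cdyc] -> 14 lines: rwsid cyjn kywa kapjj cdyc hzeg mtn lokkl zoo rmo xkb nsx jmny aii
Final line count: 14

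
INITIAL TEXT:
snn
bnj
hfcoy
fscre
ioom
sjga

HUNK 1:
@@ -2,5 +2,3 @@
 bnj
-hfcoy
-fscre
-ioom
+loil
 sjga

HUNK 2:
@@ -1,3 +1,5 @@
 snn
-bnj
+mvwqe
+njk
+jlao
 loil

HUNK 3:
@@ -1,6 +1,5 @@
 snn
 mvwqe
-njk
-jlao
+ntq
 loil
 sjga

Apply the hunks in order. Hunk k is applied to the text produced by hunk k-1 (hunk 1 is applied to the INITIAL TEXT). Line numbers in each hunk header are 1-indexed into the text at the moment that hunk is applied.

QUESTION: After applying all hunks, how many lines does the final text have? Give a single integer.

Answer: 5

Derivation:
Hunk 1: at line 2 remove [hfcoy,fscre,ioom] add [loil] -> 4 lines: snn bnj loil sjga
Hunk 2: at line 1 remove [bnj] add [mvwqe,njk,jlao] -> 6 lines: snn mvwqe njk jlao loil sjga
Hunk 3: at line 1 remove [njk,jlao] add [ntq] -> 5 lines: snn mvwqe ntq loil sjga
Final line count: 5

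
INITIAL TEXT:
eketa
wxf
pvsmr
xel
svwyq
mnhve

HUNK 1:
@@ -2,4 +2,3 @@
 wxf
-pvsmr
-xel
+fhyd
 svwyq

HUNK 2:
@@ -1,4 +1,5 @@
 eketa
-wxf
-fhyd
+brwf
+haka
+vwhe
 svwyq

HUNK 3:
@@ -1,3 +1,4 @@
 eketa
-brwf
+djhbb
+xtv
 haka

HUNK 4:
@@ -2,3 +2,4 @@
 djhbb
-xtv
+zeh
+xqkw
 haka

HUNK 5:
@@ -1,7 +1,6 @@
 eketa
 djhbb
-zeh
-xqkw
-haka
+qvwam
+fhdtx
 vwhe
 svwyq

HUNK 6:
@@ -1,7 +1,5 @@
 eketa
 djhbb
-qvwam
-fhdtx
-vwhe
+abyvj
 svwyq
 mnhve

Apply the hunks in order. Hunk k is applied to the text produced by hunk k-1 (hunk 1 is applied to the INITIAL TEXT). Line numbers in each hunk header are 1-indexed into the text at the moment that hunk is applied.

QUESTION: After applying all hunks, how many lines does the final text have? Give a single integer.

Hunk 1: at line 2 remove [pvsmr,xel] add [fhyd] -> 5 lines: eketa wxf fhyd svwyq mnhve
Hunk 2: at line 1 remove [wxf,fhyd] add [brwf,haka,vwhe] -> 6 lines: eketa brwf haka vwhe svwyq mnhve
Hunk 3: at line 1 remove [brwf] add [djhbb,xtv] -> 7 lines: eketa djhbb xtv haka vwhe svwyq mnhve
Hunk 4: at line 2 remove [xtv] add [zeh,xqkw] -> 8 lines: eketa djhbb zeh xqkw haka vwhe svwyq mnhve
Hunk 5: at line 1 remove [zeh,xqkw,haka] add [qvwam,fhdtx] -> 7 lines: eketa djhbb qvwam fhdtx vwhe svwyq mnhve
Hunk 6: at line 1 remove [qvwam,fhdtx,vwhe] add [abyvj] -> 5 lines: eketa djhbb abyvj svwyq mnhve
Final line count: 5

Answer: 5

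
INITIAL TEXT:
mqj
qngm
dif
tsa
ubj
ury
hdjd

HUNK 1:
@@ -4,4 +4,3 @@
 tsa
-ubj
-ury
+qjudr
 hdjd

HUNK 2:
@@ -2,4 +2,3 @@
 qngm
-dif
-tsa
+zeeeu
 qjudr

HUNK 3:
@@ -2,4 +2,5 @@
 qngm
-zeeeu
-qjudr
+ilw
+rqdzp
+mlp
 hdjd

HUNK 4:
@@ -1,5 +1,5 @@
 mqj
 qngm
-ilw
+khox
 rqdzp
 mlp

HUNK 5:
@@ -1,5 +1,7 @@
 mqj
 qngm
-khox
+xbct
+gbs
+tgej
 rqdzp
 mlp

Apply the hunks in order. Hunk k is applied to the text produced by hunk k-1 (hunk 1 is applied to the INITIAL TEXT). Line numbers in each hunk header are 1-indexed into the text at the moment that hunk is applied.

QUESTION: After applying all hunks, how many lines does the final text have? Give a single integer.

Hunk 1: at line 4 remove [ubj,ury] add [qjudr] -> 6 lines: mqj qngm dif tsa qjudr hdjd
Hunk 2: at line 2 remove [dif,tsa] add [zeeeu] -> 5 lines: mqj qngm zeeeu qjudr hdjd
Hunk 3: at line 2 remove [zeeeu,qjudr] add [ilw,rqdzp,mlp] -> 6 lines: mqj qngm ilw rqdzp mlp hdjd
Hunk 4: at line 1 remove [ilw] add [khox] -> 6 lines: mqj qngm khox rqdzp mlp hdjd
Hunk 5: at line 1 remove [khox] add [xbct,gbs,tgej] -> 8 lines: mqj qngm xbct gbs tgej rqdzp mlp hdjd
Final line count: 8

Answer: 8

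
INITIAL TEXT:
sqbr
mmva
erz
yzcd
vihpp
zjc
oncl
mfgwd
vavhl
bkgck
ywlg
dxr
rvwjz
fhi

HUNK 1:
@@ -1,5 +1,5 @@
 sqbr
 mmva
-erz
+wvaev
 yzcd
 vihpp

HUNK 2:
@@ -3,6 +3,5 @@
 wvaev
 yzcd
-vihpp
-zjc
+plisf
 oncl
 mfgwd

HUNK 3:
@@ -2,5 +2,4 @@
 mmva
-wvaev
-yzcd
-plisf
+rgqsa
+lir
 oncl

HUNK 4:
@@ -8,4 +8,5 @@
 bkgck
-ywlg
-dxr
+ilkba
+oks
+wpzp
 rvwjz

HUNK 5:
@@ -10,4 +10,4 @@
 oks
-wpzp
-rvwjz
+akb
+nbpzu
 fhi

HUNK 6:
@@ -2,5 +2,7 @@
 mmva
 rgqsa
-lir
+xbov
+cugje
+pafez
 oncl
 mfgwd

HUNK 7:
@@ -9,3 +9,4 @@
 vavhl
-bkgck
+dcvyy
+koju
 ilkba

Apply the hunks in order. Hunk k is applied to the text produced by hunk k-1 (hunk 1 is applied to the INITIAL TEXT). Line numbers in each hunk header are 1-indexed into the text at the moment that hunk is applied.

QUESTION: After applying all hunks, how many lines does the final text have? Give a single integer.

Hunk 1: at line 1 remove [erz] add [wvaev] -> 14 lines: sqbr mmva wvaev yzcd vihpp zjc oncl mfgwd vavhl bkgck ywlg dxr rvwjz fhi
Hunk 2: at line 3 remove [vihpp,zjc] add [plisf] -> 13 lines: sqbr mmva wvaev yzcd plisf oncl mfgwd vavhl bkgck ywlg dxr rvwjz fhi
Hunk 3: at line 2 remove [wvaev,yzcd,plisf] add [rgqsa,lir] -> 12 lines: sqbr mmva rgqsa lir oncl mfgwd vavhl bkgck ywlg dxr rvwjz fhi
Hunk 4: at line 8 remove [ywlg,dxr] add [ilkba,oks,wpzp] -> 13 lines: sqbr mmva rgqsa lir oncl mfgwd vavhl bkgck ilkba oks wpzp rvwjz fhi
Hunk 5: at line 10 remove [wpzp,rvwjz] add [akb,nbpzu] -> 13 lines: sqbr mmva rgqsa lir oncl mfgwd vavhl bkgck ilkba oks akb nbpzu fhi
Hunk 6: at line 2 remove [lir] add [xbov,cugje,pafez] -> 15 lines: sqbr mmva rgqsa xbov cugje pafez oncl mfgwd vavhl bkgck ilkba oks akb nbpzu fhi
Hunk 7: at line 9 remove [bkgck] add [dcvyy,koju] -> 16 lines: sqbr mmva rgqsa xbov cugje pafez oncl mfgwd vavhl dcvyy koju ilkba oks akb nbpzu fhi
Final line count: 16

Answer: 16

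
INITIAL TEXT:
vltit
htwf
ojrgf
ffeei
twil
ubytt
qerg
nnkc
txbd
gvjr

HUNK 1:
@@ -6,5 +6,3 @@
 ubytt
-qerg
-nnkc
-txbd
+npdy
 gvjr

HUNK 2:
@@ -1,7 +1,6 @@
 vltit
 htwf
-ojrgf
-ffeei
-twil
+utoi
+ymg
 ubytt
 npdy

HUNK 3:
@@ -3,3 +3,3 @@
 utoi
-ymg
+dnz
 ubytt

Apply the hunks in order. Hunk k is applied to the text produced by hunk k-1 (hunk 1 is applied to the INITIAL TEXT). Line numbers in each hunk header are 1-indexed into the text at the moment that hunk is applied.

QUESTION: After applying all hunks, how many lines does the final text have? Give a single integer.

Hunk 1: at line 6 remove [qerg,nnkc,txbd] add [npdy] -> 8 lines: vltit htwf ojrgf ffeei twil ubytt npdy gvjr
Hunk 2: at line 1 remove [ojrgf,ffeei,twil] add [utoi,ymg] -> 7 lines: vltit htwf utoi ymg ubytt npdy gvjr
Hunk 3: at line 3 remove [ymg] add [dnz] -> 7 lines: vltit htwf utoi dnz ubytt npdy gvjr
Final line count: 7

Answer: 7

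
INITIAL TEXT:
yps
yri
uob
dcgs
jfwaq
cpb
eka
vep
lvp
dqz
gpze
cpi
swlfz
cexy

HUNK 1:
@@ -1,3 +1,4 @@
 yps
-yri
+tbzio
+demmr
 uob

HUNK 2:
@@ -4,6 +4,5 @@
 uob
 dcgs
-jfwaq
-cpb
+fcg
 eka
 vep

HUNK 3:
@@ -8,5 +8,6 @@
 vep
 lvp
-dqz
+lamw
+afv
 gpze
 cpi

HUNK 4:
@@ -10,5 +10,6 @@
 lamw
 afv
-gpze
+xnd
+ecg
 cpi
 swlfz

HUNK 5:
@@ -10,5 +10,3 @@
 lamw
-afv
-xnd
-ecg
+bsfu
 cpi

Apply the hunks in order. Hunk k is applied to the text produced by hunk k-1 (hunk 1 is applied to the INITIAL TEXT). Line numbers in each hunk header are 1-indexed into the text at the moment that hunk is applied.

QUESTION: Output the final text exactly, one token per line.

Hunk 1: at line 1 remove [yri] add [tbzio,demmr] -> 15 lines: yps tbzio demmr uob dcgs jfwaq cpb eka vep lvp dqz gpze cpi swlfz cexy
Hunk 2: at line 4 remove [jfwaq,cpb] add [fcg] -> 14 lines: yps tbzio demmr uob dcgs fcg eka vep lvp dqz gpze cpi swlfz cexy
Hunk 3: at line 8 remove [dqz] add [lamw,afv] -> 15 lines: yps tbzio demmr uob dcgs fcg eka vep lvp lamw afv gpze cpi swlfz cexy
Hunk 4: at line 10 remove [gpze] add [xnd,ecg] -> 16 lines: yps tbzio demmr uob dcgs fcg eka vep lvp lamw afv xnd ecg cpi swlfz cexy
Hunk 5: at line 10 remove [afv,xnd,ecg] add [bsfu] -> 14 lines: yps tbzio demmr uob dcgs fcg eka vep lvp lamw bsfu cpi swlfz cexy

Answer: yps
tbzio
demmr
uob
dcgs
fcg
eka
vep
lvp
lamw
bsfu
cpi
swlfz
cexy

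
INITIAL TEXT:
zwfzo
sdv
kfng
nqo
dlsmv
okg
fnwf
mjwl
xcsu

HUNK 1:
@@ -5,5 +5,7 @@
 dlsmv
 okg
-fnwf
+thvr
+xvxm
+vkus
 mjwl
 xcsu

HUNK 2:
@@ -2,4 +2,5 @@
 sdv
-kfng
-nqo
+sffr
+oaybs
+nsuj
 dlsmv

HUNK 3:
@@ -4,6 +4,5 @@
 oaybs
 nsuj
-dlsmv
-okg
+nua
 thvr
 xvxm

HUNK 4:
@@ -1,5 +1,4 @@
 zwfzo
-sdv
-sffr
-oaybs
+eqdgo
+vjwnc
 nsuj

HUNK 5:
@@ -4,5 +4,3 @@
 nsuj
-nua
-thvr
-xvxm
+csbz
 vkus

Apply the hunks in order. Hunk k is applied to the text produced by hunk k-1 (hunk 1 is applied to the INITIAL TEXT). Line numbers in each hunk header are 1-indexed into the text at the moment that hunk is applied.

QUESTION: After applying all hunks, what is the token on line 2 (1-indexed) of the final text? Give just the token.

Answer: eqdgo

Derivation:
Hunk 1: at line 5 remove [fnwf] add [thvr,xvxm,vkus] -> 11 lines: zwfzo sdv kfng nqo dlsmv okg thvr xvxm vkus mjwl xcsu
Hunk 2: at line 2 remove [kfng,nqo] add [sffr,oaybs,nsuj] -> 12 lines: zwfzo sdv sffr oaybs nsuj dlsmv okg thvr xvxm vkus mjwl xcsu
Hunk 3: at line 4 remove [dlsmv,okg] add [nua] -> 11 lines: zwfzo sdv sffr oaybs nsuj nua thvr xvxm vkus mjwl xcsu
Hunk 4: at line 1 remove [sdv,sffr,oaybs] add [eqdgo,vjwnc] -> 10 lines: zwfzo eqdgo vjwnc nsuj nua thvr xvxm vkus mjwl xcsu
Hunk 5: at line 4 remove [nua,thvr,xvxm] add [csbz] -> 8 lines: zwfzo eqdgo vjwnc nsuj csbz vkus mjwl xcsu
Final line 2: eqdgo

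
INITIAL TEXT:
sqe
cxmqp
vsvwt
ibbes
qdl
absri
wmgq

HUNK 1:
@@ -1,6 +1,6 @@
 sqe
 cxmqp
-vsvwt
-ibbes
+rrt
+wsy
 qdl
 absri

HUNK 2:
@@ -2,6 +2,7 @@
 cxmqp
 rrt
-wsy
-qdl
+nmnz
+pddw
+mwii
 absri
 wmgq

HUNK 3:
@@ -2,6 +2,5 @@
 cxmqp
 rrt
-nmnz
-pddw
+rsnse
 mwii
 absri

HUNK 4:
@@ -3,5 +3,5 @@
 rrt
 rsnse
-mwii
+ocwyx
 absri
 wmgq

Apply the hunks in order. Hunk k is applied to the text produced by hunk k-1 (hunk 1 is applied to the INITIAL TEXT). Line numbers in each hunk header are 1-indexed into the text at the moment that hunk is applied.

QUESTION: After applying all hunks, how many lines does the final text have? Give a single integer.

Hunk 1: at line 1 remove [vsvwt,ibbes] add [rrt,wsy] -> 7 lines: sqe cxmqp rrt wsy qdl absri wmgq
Hunk 2: at line 2 remove [wsy,qdl] add [nmnz,pddw,mwii] -> 8 lines: sqe cxmqp rrt nmnz pddw mwii absri wmgq
Hunk 3: at line 2 remove [nmnz,pddw] add [rsnse] -> 7 lines: sqe cxmqp rrt rsnse mwii absri wmgq
Hunk 4: at line 3 remove [mwii] add [ocwyx] -> 7 lines: sqe cxmqp rrt rsnse ocwyx absri wmgq
Final line count: 7

Answer: 7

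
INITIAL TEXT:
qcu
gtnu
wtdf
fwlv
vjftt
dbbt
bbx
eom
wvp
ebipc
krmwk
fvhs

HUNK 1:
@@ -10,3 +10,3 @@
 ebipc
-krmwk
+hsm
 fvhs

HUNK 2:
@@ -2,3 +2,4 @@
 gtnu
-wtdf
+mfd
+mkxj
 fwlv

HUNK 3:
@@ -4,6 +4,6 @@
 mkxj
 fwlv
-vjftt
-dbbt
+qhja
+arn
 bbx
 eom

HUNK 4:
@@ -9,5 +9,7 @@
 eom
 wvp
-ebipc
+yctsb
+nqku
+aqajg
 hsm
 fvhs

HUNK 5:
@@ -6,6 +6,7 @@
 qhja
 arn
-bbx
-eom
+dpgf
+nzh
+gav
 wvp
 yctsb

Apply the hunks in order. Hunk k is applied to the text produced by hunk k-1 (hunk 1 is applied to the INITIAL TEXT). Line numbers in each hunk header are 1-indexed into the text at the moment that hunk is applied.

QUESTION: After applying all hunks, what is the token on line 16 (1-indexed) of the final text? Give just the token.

Hunk 1: at line 10 remove [krmwk] add [hsm] -> 12 lines: qcu gtnu wtdf fwlv vjftt dbbt bbx eom wvp ebipc hsm fvhs
Hunk 2: at line 2 remove [wtdf] add [mfd,mkxj] -> 13 lines: qcu gtnu mfd mkxj fwlv vjftt dbbt bbx eom wvp ebipc hsm fvhs
Hunk 3: at line 4 remove [vjftt,dbbt] add [qhja,arn] -> 13 lines: qcu gtnu mfd mkxj fwlv qhja arn bbx eom wvp ebipc hsm fvhs
Hunk 4: at line 9 remove [ebipc] add [yctsb,nqku,aqajg] -> 15 lines: qcu gtnu mfd mkxj fwlv qhja arn bbx eom wvp yctsb nqku aqajg hsm fvhs
Hunk 5: at line 6 remove [bbx,eom] add [dpgf,nzh,gav] -> 16 lines: qcu gtnu mfd mkxj fwlv qhja arn dpgf nzh gav wvp yctsb nqku aqajg hsm fvhs
Final line 16: fvhs

Answer: fvhs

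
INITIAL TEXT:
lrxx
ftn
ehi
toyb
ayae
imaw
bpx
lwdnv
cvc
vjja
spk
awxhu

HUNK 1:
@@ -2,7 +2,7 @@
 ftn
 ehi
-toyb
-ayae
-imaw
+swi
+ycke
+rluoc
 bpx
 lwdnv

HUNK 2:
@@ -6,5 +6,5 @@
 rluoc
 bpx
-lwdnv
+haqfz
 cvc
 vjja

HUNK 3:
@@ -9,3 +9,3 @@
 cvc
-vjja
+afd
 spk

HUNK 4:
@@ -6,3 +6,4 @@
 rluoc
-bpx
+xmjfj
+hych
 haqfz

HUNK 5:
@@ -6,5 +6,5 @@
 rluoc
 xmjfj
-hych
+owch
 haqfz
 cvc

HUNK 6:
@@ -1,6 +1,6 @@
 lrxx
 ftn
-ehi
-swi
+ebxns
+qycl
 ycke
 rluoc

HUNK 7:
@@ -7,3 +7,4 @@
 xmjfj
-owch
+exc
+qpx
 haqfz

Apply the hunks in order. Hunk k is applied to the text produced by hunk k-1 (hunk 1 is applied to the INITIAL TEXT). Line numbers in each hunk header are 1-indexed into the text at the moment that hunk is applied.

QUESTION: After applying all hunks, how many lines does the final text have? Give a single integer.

Hunk 1: at line 2 remove [toyb,ayae,imaw] add [swi,ycke,rluoc] -> 12 lines: lrxx ftn ehi swi ycke rluoc bpx lwdnv cvc vjja spk awxhu
Hunk 2: at line 6 remove [lwdnv] add [haqfz] -> 12 lines: lrxx ftn ehi swi ycke rluoc bpx haqfz cvc vjja spk awxhu
Hunk 3: at line 9 remove [vjja] add [afd] -> 12 lines: lrxx ftn ehi swi ycke rluoc bpx haqfz cvc afd spk awxhu
Hunk 4: at line 6 remove [bpx] add [xmjfj,hych] -> 13 lines: lrxx ftn ehi swi ycke rluoc xmjfj hych haqfz cvc afd spk awxhu
Hunk 5: at line 6 remove [hych] add [owch] -> 13 lines: lrxx ftn ehi swi ycke rluoc xmjfj owch haqfz cvc afd spk awxhu
Hunk 6: at line 1 remove [ehi,swi] add [ebxns,qycl] -> 13 lines: lrxx ftn ebxns qycl ycke rluoc xmjfj owch haqfz cvc afd spk awxhu
Hunk 7: at line 7 remove [owch] add [exc,qpx] -> 14 lines: lrxx ftn ebxns qycl ycke rluoc xmjfj exc qpx haqfz cvc afd spk awxhu
Final line count: 14

Answer: 14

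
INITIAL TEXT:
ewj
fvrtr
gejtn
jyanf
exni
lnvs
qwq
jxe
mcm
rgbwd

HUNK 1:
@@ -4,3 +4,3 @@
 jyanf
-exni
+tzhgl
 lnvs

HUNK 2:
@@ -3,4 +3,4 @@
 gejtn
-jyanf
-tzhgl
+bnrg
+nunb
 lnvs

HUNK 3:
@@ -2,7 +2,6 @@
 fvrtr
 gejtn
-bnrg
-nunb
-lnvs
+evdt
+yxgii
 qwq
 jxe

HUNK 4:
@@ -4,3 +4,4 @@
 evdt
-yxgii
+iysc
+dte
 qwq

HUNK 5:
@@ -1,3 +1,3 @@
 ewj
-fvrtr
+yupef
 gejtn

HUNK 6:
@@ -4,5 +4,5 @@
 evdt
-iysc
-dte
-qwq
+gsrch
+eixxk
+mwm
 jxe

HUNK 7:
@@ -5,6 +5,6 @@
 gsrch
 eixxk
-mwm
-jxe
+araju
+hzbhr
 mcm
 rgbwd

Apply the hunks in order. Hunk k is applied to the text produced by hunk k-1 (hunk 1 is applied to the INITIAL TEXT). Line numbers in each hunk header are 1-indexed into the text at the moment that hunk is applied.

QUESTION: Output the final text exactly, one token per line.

Hunk 1: at line 4 remove [exni] add [tzhgl] -> 10 lines: ewj fvrtr gejtn jyanf tzhgl lnvs qwq jxe mcm rgbwd
Hunk 2: at line 3 remove [jyanf,tzhgl] add [bnrg,nunb] -> 10 lines: ewj fvrtr gejtn bnrg nunb lnvs qwq jxe mcm rgbwd
Hunk 3: at line 2 remove [bnrg,nunb,lnvs] add [evdt,yxgii] -> 9 lines: ewj fvrtr gejtn evdt yxgii qwq jxe mcm rgbwd
Hunk 4: at line 4 remove [yxgii] add [iysc,dte] -> 10 lines: ewj fvrtr gejtn evdt iysc dte qwq jxe mcm rgbwd
Hunk 5: at line 1 remove [fvrtr] add [yupef] -> 10 lines: ewj yupef gejtn evdt iysc dte qwq jxe mcm rgbwd
Hunk 6: at line 4 remove [iysc,dte,qwq] add [gsrch,eixxk,mwm] -> 10 lines: ewj yupef gejtn evdt gsrch eixxk mwm jxe mcm rgbwd
Hunk 7: at line 5 remove [mwm,jxe] add [araju,hzbhr] -> 10 lines: ewj yupef gejtn evdt gsrch eixxk araju hzbhr mcm rgbwd

Answer: ewj
yupef
gejtn
evdt
gsrch
eixxk
araju
hzbhr
mcm
rgbwd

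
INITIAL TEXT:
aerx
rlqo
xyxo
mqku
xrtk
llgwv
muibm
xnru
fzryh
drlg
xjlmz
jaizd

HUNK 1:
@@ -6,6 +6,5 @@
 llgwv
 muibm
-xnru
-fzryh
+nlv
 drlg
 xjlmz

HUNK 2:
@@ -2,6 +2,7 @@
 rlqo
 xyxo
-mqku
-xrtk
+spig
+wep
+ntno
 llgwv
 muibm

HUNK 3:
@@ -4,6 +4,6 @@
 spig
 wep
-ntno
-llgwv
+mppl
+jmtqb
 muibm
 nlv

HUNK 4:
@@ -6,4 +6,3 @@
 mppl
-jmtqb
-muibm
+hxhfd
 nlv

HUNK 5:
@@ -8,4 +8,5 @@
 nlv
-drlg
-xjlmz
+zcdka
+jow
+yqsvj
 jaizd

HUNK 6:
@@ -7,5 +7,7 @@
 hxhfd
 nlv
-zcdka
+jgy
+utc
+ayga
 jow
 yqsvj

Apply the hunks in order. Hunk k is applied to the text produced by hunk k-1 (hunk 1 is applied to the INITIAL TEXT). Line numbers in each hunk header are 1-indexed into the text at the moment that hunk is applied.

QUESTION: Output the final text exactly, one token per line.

Answer: aerx
rlqo
xyxo
spig
wep
mppl
hxhfd
nlv
jgy
utc
ayga
jow
yqsvj
jaizd

Derivation:
Hunk 1: at line 6 remove [xnru,fzryh] add [nlv] -> 11 lines: aerx rlqo xyxo mqku xrtk llgwv muibm nlv drlg xjlmz jaizd
Hunk 2: at line 2 remove [mqku,xrtk] add [spig,wep,ntno] -> 12 lines: aerx rlqo xyxo spig wep ntno llgwv muibm nlv drlg xjlmz jaizd
Hunk 3: at line 4 remove [ntno,llgwv] add [mppl,jmtqb] -> 12 lines: aerx rlqo xyxo spig wep mppl jmtqb muibm nlv drlg xjlmz jaizd
Hunk 4: at line 6 remove [jmtqb,muibm] add [hxhfd] -> 11 lines: aerx rlqo xyxo spig wep mppl hxhfd nlv drlg xjlmz jaizd
Hunk 5: at line 8 remove [drlg,xjlmz] add [zcdka,jow,yqsvj] -> 12 lines: aerx rlqo xyxo spig wep mppl hxhfd nlv zcdka jow yqsvj jaizd
Hunk 6: at line 7 remove [zcdka] add [jgy,utc,ayga] -> 14 lines: aerx rlqo xyxo spig wep mppl hxhfd nlv jgy utc ayga jow yqsvj jaizd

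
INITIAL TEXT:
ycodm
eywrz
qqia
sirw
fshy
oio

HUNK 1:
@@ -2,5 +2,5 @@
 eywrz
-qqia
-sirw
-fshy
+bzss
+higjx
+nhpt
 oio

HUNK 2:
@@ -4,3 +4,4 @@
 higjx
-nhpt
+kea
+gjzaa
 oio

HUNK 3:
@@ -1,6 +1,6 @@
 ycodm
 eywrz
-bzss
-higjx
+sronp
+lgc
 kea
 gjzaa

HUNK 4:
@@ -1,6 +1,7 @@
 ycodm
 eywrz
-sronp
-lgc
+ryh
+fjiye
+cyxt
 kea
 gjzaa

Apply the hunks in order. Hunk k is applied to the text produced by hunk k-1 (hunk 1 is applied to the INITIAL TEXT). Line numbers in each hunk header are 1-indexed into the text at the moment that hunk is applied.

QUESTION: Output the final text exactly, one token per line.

Hunk 1: at line 2 remove [qqia,sirw,fshy] add [bzss,higjx,nhpt] -> 6 lines: ycodm eywrz bzss higjx nhpt oio
Hunk 2: at line 4 remove [nhpt] add [kea,gjzaa] -> 7 lines: ycodm eywrz bzss higjx kea gjzaa oio
Hunk 3: at line 1 remove [bzss,higjx] add [sronp,lgc] -> 7 lines: ycodm eywrz sronp lgc kea gjzaa oio
Hunk 4: at line 1 remove [sronp,lgc] add [ryh,fjiye,cyxt] -> 8 lines: ycodm eywrz ryh fjiye cyxt kea gjzaa oio

Answer: ycodm
eywrz
ryh
fjiye
cyxt
kea
gjzaa
oio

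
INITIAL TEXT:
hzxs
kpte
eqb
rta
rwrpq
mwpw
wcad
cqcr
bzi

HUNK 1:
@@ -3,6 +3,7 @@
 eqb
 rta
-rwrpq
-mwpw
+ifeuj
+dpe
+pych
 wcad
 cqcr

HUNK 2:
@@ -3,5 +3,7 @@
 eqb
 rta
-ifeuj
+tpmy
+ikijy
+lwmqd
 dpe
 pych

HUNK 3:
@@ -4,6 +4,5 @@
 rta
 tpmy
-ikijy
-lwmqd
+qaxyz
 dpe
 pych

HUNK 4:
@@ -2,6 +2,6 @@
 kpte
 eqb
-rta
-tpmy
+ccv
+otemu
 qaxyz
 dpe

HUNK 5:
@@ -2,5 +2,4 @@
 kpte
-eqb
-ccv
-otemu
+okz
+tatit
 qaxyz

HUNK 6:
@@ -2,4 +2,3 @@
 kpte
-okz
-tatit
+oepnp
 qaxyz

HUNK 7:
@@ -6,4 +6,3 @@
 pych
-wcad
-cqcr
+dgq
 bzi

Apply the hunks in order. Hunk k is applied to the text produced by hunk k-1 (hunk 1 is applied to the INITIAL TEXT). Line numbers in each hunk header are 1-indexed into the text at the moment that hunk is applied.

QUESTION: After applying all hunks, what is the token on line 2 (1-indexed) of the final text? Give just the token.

Hunk 1: at line 3 remove [rwrpq,mwpw] add [ifeuj,dpe,pych] -> 10 lines: hzxs kpte eqb rta ifeuj dpe pych wcad cqcr bzi
Hunk 2: at line 3 remove [ifeuj] add [tpmy,ikijy,lwmqd] -> 12 lines: hzxs kpte eqb rta tpmy ikijy lwmqd dpe pych wcad cqcr bzi
Hunk 3: at line 4 remove [ikijy,lwmqd] add [qaxyz] -> 11 lines: hzxs kpte eqb rta tpmy qaxyz dpe pych wcad cqcr bzi
Hunk 4: at line 2 remove [rta,tpmy] add [ccv,otemu] -> 11 lines: hzxs kpte eqb ccv otemu qaxyz dpe pych wcad cqcr bzi
Hunk 5: at line 2 remove [eqb,ccv,otemu] add [okz,tatit] -> 10 lines: hzxs kpte okz tatit qaxyz dpe pych wcad cqcr bzi
Hunk 6: at line 2 remove [okz,tatit] add [oepnp] -> 9 lines: hzxs kpte oepnp qaxyz dpe pych wcad cqcr bzi
Hunk 7: at line 6 remove [wcad,cqcr] add [dgq] -> 8 lines: hzxs kpte oepnp qaxyz dpe pych dgq bzi
Final line 2: kpte

Answer: kpte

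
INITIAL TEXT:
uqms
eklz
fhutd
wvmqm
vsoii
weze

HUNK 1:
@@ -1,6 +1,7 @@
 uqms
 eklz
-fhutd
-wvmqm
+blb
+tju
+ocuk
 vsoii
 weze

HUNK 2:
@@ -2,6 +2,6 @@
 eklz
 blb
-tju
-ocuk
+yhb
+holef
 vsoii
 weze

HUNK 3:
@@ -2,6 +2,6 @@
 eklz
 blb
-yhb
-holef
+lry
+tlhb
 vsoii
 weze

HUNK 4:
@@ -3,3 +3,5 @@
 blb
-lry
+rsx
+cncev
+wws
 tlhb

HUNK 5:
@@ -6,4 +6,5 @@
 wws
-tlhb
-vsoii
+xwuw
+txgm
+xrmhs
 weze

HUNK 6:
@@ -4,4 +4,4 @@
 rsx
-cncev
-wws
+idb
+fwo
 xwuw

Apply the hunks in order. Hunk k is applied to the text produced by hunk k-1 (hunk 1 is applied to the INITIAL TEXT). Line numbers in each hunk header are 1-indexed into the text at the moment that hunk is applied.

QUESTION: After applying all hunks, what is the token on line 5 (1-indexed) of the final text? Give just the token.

Hunk 1: at line 1 remove [fhutd,wvmqm] add [blb,tju,ocuk] -> 7 lines: uqms eklz blb tju ocuk vsoii weze
Hunk 2: at line 2 remove [tju,ocuk] add [yhb,holef] -> 7 lines: uqms eklz blb yhb holef vsoii weze
Hunk 3: at line 2 remove [yhb,holef] add [lry,tlhb] -> 7 lines: uqms eklz blb lry tlhb vsoii weze
Hunk 4: at line 3 remove [lry] add [rsx,cncev,wws] -> 9 lines: uqms eklz blb rsx cncev wws tlhb vsoii weze
Hunk 5: at line 6 remove [tlhb,vsoii] add [xwuw,txgm,xrmhs] -> 10 lines: uqms eklz blb rsx cncev wws xwuw txgm xrmhs weze
Hunk 6: at line 4 remove [cncev,wws] add [idb,fwo] -> 10 lines: uqms eklz blb rsx idb fwo xwuw txgm xrmhs weze
Final line 5: idb

Answer: idb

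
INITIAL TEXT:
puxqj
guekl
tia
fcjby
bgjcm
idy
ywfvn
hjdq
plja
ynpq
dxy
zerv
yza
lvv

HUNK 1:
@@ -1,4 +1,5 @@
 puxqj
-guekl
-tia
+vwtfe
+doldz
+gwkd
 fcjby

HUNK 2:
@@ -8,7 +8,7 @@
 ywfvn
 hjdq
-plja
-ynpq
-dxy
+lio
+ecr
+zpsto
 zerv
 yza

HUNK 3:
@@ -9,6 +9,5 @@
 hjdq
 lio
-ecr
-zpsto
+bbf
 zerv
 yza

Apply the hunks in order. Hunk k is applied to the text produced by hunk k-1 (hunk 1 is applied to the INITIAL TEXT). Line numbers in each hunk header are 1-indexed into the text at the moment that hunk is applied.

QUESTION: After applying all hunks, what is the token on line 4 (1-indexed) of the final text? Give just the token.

Hunk 1: at line 1 remove [guekl,tia] add [vwtfe,doldz,gwkd] -> 15 lines: puxqj vwtfe doldz gwkd fcjby bgjcm idy ywfvn hjdq plja ynpq dxy zerv yza lvv
Hunk 2: at line 8 remove [plja,ynpq,dxy] add [lio,ecr,zpsto] -> 15 lines: puxqj vwtfe doldz gwkd fcjby bgjcm idy ywfvn hjdq lio ecr zpsto zerv yza lvv
Hunk 3: at line 9 remove [ecr,zpsto] add [bbf] -> 14 lines: puxqj vwtfe doldz gwkd fcjby bgjcm idy ywfvn hjdq lio bbf zerv yza lvv
Final line 4: gwkd

Answer: gwkd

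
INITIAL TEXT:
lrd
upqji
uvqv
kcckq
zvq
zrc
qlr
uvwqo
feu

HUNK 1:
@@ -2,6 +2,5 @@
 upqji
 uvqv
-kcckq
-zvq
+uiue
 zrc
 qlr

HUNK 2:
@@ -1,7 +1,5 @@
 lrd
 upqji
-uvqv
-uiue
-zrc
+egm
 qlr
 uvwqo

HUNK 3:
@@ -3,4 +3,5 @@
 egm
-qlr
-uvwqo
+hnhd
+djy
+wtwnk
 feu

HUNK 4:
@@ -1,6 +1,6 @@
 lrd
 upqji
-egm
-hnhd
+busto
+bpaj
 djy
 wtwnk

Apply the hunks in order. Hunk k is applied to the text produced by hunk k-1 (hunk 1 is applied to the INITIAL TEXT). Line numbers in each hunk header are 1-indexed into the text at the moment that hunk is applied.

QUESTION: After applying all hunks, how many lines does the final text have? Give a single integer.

Answer: 7

Derivation:
Hunk 1: at line 2 remove [kcckq,zvq] add [uiue] -> 8 lines: lrd upqji uvqv uiue zrc qlr uvwqo feu
Hunk 2: at line 1 remove [uvqv,uiue,zrc] add [egm] -> 6 lines: lrd upqji egm qlr uvwqo feu
Hunk 3: at line 3 remove [qlr,uvwqo] add [hnhd,djy,wtwnk] -> 7 lines: lrd upqji egm hnhd djy wtwnk feu
Hunk 4: at line 1 remove [egm,hnhd] add [busto,bpaj] -> 7 lines: lrd upqji busto bpaj djy wtwnk feu
Final line count: 7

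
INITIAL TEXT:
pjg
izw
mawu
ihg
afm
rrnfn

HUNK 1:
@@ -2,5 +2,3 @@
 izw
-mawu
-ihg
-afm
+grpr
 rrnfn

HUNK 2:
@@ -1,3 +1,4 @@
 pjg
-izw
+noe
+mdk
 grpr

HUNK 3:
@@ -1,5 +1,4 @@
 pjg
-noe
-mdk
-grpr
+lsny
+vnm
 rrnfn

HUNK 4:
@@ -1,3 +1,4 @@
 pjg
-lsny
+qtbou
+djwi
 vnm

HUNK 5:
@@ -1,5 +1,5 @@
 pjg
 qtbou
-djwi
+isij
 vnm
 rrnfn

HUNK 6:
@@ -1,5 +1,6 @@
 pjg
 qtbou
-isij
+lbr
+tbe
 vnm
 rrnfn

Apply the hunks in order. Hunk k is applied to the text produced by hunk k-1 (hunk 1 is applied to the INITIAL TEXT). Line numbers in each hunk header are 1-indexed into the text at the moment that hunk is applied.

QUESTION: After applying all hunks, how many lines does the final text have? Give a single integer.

Answer: 6

Derivation:
Hunk 1: at line 2 remove [mawu,ihg,afm] add [grpr] -> 4 lines: pjg izw grpr rrnfn
Hunk 2: at line 1 remove [izw] add [noe,mdk] -> 5 lines: pjg noe mdk grpr rrnfn
Hunk 3: at line 1 remove [noe,mdk,grpr] add [lsny,vnm] -> 4 lines: pjg lsny vnm rrnfn
Hunk 4: at line 1 remove [lsny] add [qtbou,djwi] -> 5 lines: pjg qtbou djwi vnm rrnfn
Hunk 5: at line 1 remove [djwi] add [isij] -> 5 lines: pjg qtbou isij vnm rrnfn
Hunk 6: at line 1 remove [isij] add [lbr,tbe] -> 6 lines: pjg qtbou lbr tbe vnm rrnfn
Final line count: 6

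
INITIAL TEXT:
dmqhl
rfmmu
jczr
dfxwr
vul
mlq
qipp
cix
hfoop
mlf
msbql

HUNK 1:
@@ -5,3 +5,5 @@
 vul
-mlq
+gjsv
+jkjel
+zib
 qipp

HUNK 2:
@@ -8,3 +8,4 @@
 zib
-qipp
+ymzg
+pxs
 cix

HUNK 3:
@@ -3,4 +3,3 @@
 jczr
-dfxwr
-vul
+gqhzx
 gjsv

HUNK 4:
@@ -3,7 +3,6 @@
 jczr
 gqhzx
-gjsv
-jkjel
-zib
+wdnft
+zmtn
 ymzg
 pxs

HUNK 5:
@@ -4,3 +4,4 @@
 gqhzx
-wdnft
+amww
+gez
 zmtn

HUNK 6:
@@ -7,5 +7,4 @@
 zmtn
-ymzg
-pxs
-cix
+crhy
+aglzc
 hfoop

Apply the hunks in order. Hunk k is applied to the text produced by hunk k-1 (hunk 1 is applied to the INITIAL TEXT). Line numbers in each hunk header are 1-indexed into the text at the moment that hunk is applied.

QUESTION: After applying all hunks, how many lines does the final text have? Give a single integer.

Hunk 1: at line 5 remove [mlq] add [gjsv,jkjel,zib] -> 13 lines: dmqhl rfmmu jczr dfxwr vul gjsv jkjel zib qipp cix hfoop mlf msbql
Hunk 2: at line 8 remove [qipp] add [ymzg,pxs] -> 14 lines: dmqhl rfmmu jczr dfxwr vul gjsv jkjel zib ymzg pxs cix hfoop mlf msbql
Hunk 3: at line 3 remove [dfxwr,vul] add [gqhzx] -> 13 lines: dmqhl rfmmu jczr gqhzx gjsv jkjel zib ymzg pxs cix hfoop mlf msbql
Hunk 4: at line 3 remove [gjsv,jkjel,zib] add [wdnft,zmtn] -> 12 lines: dmqhl rfmmu jczr gqhzx wdnft zmtn ymzg pxs cix hfoop mlf msbql
Hunk 5: at line 4 remove [wdnft] add [amww,gez] -> 13 lines: dmqhl rfmmu jczr gqhzx amww gez zmtn ymzg pxs cix hfoop mlf msbql
Hunk 6: at line 7 remove [ymzg,pxs,cix] add [crhy,aglzc] -> 12 lines: dmqhl rfmmu jczr gqhzx amww gez zmtn crhy aglzc hfoop mlf msbql
Final line count: 12

Answer: 12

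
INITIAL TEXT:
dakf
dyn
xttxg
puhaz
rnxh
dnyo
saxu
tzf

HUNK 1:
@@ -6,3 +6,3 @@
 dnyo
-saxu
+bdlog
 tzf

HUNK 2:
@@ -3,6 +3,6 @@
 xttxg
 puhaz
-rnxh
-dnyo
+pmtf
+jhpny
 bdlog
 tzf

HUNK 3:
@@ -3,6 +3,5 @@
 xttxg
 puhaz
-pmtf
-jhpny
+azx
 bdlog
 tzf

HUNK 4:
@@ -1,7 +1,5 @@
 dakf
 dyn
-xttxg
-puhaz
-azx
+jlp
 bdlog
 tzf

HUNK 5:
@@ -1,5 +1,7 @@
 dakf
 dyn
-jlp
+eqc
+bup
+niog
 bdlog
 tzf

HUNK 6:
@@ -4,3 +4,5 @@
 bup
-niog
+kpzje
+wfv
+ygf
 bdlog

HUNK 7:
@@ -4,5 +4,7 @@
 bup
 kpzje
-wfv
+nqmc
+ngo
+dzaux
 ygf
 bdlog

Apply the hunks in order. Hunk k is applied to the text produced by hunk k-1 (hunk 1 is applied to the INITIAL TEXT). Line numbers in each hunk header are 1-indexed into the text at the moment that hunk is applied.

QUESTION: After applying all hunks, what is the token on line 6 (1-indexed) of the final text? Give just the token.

Hunk 1: at line 6 remove [saxu] add [bdlog] -> 8 lines: dakf dyn xttxg puhaz rnxh dnyo bdlog tzf
Hunk 2: at line 3 remove [rnxh,dnyo] add [pmtf,jhpny] -> 8 lines: dakf dyn xttxg puhaz pmtf jhpny bdlog tzf
Hunk 3: at line 3 remove [pmtf,jhpny] add [azx] -> 7 lines: dakf dyn xttxg puhaz azx bdlog tzf
Hunk 4: at line 1 remove [xttxg,puhaz,azx] add [jlp] -> 5 lines: dakf dyn jlp bdlog tzf
Hunk 5: at line 1 remove [jlp] add [eqc,bup,niog] -> 7 lines: dakf dyn eqc bup niog bdlog tzf
Hunk 6: at line 4 remove [niog] add [kpzje,wfv,ygf] -> 9 lines: dakf dyn eqc bup kpzje wfv ygf bdlog tzf
Hunk 7: at line 4 remove [wfv] add [nqmc,ngo,dzaux] -> 11 lines: dakf dyn eqc bup kpzje nqmc ngo dzaux ygf bdlog tzf
Final line 6: nqmc

Answer: nqmc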